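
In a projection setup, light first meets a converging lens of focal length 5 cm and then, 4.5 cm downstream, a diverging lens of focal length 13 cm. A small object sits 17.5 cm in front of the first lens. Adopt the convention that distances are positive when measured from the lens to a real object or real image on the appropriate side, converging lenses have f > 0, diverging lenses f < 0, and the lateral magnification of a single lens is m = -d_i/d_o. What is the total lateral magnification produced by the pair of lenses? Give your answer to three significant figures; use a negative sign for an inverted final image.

First lens: d_i1 = 1/(1/5 - 1/17.5) = 7.000 cm.
m_1 = -(7.000)/17.5 = -0.4000.
This image would form 7.000 cm past lens 1, i.e. 2.500 cm beyond lens 2, so it is a virtual object for lens 2: d_o2 = 4.5 - 7.000 = -2.500 cm.
Second lens: d_i2 = 1/(1/(-13) - 1/(-2.500)) = 3.095 cm.
m_2 = -(3.095)/(-2.500) = 1.2381.
Overall magnification: m = m_1 m_2 = -0.4952.

-0.495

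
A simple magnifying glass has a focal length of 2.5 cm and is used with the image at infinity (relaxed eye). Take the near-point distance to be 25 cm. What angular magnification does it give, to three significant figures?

M = D/f = 25/2.5 = 10.000.

10.0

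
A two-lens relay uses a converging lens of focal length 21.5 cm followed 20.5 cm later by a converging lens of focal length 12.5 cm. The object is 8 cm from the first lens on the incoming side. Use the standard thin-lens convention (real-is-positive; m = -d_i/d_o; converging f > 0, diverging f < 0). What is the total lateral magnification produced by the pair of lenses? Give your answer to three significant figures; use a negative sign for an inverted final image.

-0.960

Lens 1: 1/d_i1 = 1/f_1 - 1/d_o1 = 1/21.5 - 1/8 = -0.07849 cm^-1, so d_i1 = -12.741 cm.
m_1 = -(-12.741)/8 = 1.5926.
With d_i1 < 0 the first image is virtual and lies on the object side; the object distance for lens 2 is d_o2 = 20.5 - (-12.741) = 33.241 cm.
Lens 2: 1/d_i2 = 1/f_2 - 1/d_o2 = 1/12.5 - 1/(33.241) = 0.04992 cm^-1, so d_i2 = 20.033 cm.
m_2 = -(20.033)/(33.241) = -0.6027.
The system's lateral magnification is m_1 m_2 = (1.5926)(-0.6027) = -0.9598.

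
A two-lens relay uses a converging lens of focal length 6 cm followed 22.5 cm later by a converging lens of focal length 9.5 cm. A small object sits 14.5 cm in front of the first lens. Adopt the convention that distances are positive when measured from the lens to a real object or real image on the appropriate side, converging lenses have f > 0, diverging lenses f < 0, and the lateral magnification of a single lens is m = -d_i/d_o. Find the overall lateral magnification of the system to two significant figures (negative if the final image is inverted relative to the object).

2.4

Lens 1: 1/d_i1 = 1/f_1 - 1/d_o1 = 1/6 - 1/14.5 = 0.09770 cm^-1, so d_i1 = 10.235 cm.
m_1 = -(10.235)/14.5 = -0.7059.
Object distance for lens 2: d_o2 = 22.5 - 10.235 = 12.265 cm.
Lens 2: 1/d_i2 = 1/f_2 - 1/d_o2 = 1/9.5 - 1/(12.265) = 0.02373 cm^-1, so d_i2 = 42.144 cm.
m_2 = -(42.144)/(12.265) = -3.4362.
The system's lateral magnification is m_1 m_2 = (-0.7059)(-3.4362) = 2.4255.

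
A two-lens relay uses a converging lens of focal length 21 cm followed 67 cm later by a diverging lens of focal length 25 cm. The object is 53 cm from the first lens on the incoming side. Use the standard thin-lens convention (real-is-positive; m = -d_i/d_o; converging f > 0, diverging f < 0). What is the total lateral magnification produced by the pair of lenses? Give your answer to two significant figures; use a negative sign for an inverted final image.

Lens 1: 1/d_i1 = 1/f_1 - 1/d_o1 = 1/21 - 1/53 = 0.02875 cm^-1, so d_i1 = 34.781 cm.
m_1 = -(34.781)/53 = -0.6562.
The intermediate image is 34.781 cm to the right of lens 1, so d_o2 = L - d_i1 = 67 - 34.781 = 32.219 cm.
Lens 2: 1/d_i2 = 1/f_2 - 1/d_o2 = 1/(-25) - 1/(32.219) = -0.07104 cm^-1, so d_i2 = -14.077 cm.
m_2 = -(-14.077)/(32.219) = 0.4369.
Total m = m_1 x m_2 = (-0.6562)(0.4369) = -0.2867.

-0.29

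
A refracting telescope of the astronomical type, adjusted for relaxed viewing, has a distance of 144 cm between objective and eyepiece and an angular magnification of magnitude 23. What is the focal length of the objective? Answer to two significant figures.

In normal adjustment the tube length equals f_obj + f_eye and |M| = f_obj/f_eye.
So f_obj = 23 f_eye and 23 f_eye + f_eye = 144 cm, giving f_eye = 144/24 = 6.000 cm and f_obj = 138.000 cm.

140 cm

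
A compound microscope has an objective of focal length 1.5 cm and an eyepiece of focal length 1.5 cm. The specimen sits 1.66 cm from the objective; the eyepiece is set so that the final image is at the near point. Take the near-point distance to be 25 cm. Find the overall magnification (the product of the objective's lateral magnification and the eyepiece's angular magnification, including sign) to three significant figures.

-166

Objective: 1/d_i = 1/f_obj - 1/d_o = 1/1.5 - 1/1.66 = 0.06426 cm^-1, so d_i = 15.563 cm.
m_obj = -d_i/d_o = -15.563/1.66 = -9.375.
Eyepiece angular magnification (image at near point): M_eye = 1 + D/f_e = 1 + 25/1.5 = 17.667.
Overall M = m_obj x M_eye = (-9.375)(17.667) = -165.63.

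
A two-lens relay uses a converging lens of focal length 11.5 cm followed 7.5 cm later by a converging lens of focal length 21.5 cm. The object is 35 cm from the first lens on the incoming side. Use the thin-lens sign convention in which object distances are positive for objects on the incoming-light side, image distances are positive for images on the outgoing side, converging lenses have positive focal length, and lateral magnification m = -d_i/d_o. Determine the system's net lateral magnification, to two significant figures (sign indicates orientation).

-0.34

Lens 1: 1/d_i1 = 1/f_1 - 1/d_o1 = 1/11.5 - 1/35 = 0.05839 cm^-1, so d_i1 = 17.128 cm.
m_1 = -(17.128)/35 = -0.4894.
This image would form 17.128 cm past lens 1, i.e. 9.628 cm beyond lens 2, so it is a virtual object for lens 2: d_o2 = 7.5 - 17.128 = -9.628 cm.
Lens 2: 1/d_i2 = 1/f_2 - 1/d_o2 = 1/21.5 - 1/(-9.628) = 0.15038 cm^-1, so d_i2 = 6.650 cm.
m_2 = -(6.650)/(-9.628) = 0.6907.
Overall magnification: m = m_1 m_2 = -0.3380.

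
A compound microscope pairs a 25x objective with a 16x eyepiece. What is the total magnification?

The overall magnification of a compound microscope is the product of the objective and eyepiece magnifications:
M = M_obj x M_eye = 25 x 16 = 400.

400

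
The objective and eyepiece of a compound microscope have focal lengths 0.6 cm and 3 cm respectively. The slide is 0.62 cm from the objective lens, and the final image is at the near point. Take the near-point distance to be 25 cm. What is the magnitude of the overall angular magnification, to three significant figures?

Objective: 1/d_i = 1/f_obj - 1/d_o = 1/0.6 - 1/0.62 = 0.05376 cm^-1, so d_i = 18.600 cm.
m_obj = -d_i/d_o = -18.600/0.62 = -30.000.
Eyepiece angular magnification (image at near point): M_eye = 1 + D/f_e = 1 + 25/3 = 9.333.
Overall M = m_obj x M_eye = (-30.000)(9.333) = -280.00.
|M| = 280.00.

280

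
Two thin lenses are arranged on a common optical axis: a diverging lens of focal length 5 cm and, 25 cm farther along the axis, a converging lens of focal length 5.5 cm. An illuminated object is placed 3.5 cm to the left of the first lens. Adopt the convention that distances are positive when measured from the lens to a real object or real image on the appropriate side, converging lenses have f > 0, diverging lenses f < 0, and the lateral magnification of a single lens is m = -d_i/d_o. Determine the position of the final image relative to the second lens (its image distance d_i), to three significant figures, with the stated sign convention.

6.90 cm

First lens: d_i1 = 1/(1/(-5) - 1/3.5) = -2.059 cm.
With d_i1 < 0 the first image is virtual and lies on the object side; the object distance for lens 2 is d_o2 = 25 - (-2.059) = 27.059 cm.
Second lens: d_i2 = 1/(1/5.5 - 1/(27.059)) = 6.903 cm.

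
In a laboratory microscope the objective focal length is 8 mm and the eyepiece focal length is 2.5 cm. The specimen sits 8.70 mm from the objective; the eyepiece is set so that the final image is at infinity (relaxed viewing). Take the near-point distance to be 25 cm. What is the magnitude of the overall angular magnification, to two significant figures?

110

Convert to cm: f_obj = 8 mm = 0.8 cm; d_o = 8.70 mm = 0.87 cm.
Objective: 1/d_i = 1/f_obj - 1/d_o = 1/0.8 - 1/0.87 = 0.10057 cm^-1, so d_i = 9.943 cm.
m_obj = -d_i/d_o = -9.943/0.87 = -11.429.
Eyepiece angular magnification (image at infinity): M_eye = D/f_e = 25/2.5 = 10.000.
Overall M = m_obj x M_eye = (-11.429)(10.000) = -114.29.
|M| = 114.29.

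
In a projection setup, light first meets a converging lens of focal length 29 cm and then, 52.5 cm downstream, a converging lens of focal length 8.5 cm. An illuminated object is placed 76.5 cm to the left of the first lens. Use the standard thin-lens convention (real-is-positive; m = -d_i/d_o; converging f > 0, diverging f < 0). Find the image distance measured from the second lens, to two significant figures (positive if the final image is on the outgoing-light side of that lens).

First lens: d_i1 = 1/(1/29 - 1/76.5) = 46.705 cm.
The intermediate image is 46.705 cm to the right of lens 1, so d_o2 = L - d_i1 = 52.5 - 46.705 = 5.795 cm.
Second lens: d_i2 = 1/(1/8.5 - 1/(5.795)) = -18.207 cm.

-18 cm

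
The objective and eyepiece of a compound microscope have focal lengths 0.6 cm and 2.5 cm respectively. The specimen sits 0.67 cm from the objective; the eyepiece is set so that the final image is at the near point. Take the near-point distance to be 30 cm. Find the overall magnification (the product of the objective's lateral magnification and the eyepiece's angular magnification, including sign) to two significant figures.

Objective: 1/d_i = 1/f_obj - 1/d_o = 1/0.6 - 1/0.67 = 0.17413 cm^-1, so d_i = 5.743 cm.
m_obj = -d_i/d_o = -5.743/0.67 = -8.571.
Eyepiece angular magnification (image at near point): M_eye = 1 + D/f_e = 1 + 30/2.5 = 13.000.
Overall M = m_obj x M_eye = (-8.571)(13.000) = -111.43.

-110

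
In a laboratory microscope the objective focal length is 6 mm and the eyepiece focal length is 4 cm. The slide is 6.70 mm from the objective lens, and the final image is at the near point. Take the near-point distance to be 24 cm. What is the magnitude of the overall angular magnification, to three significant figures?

60.0

Convert to cm: f_obj = 6 mm = 0.6 cm; d_o = 6.70 mm = 0.67 cm.
Objective: 1/d_i = 1/f_obj - 1/d_o = 1/0.6 - 1/0.67 = 0.17413 cm^-1, so d_i = 5.743 cm.
m_obj = -d_i/d_o = -5.743/0.67 = -8.571.
Eyepiece angular magnification (image at near point): M_eye = 1 + D/f_e = 1 + 24/4 = 7.000.
Overall M = m_obj x M_eye = (-8.571)(7.000) = -60.00.
|M| = 60.00.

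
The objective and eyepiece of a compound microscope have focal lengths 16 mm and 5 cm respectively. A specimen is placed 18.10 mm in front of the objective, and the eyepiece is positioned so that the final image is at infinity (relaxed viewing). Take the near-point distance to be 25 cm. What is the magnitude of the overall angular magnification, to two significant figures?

38

Convert to cm: f_obj = 16 mm = 1.6 cm; d_o = 18.10 mm = 1.81 cm.
Objective: 1/d_i = 1/f_obj - 1/d_o = 1/1.6 - 1/1.81 = 0.07251 cm^-1, so d_i = 13.790 cm.
m_obj = -d_i/d_o = -13.790/1.81 = -7.619.
Eyepiece angular magnification (image at infinity): M_eye = D/f_e = 25/5 = 5.000.
Overall M = m_obj x M_eye = (-7.619)(5.000) = -38.10.
|M| = 38.10.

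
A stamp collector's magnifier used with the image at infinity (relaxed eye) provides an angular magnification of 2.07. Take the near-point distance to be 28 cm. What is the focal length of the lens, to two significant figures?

14 cm

For the image at infinity, M = D/f.
f = D/M = 28/2.07 = 13.527 cm.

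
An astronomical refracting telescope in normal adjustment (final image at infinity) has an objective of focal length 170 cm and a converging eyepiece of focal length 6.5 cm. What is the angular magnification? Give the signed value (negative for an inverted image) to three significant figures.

M = -f_obj/f_eye = -170/(6.5) = -26.154.

-26.2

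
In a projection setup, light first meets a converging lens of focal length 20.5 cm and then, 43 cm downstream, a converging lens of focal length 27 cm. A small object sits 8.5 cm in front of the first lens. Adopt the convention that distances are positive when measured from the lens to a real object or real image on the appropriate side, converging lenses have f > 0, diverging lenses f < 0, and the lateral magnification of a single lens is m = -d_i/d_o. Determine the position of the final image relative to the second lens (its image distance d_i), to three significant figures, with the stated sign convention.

Applying the thin-lens equation to the first lens, 1/20.5 = 1/8.5 + 1/d_i1, which gives d_i1 = -14.521 cm.
The intermediate image is virtual, 14.521 cm to the left of lens 1, so d_o2 = L - d_i1 = 43 - (-14.521) = 57.521 cm.
Applying the thin-lens equation again with f_2 = 27 cm and d_o2 = 57.521 cm gives d_i2 = 50.885 cm.

50.9 cm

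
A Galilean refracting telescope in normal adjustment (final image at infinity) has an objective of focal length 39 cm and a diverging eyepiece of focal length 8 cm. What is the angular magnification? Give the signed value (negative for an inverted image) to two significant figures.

M = -f_obj/f_eye = -39/(-8) = 4.875.

4.9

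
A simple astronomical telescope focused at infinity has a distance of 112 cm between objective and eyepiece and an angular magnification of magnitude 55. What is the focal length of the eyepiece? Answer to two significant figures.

In normal adjustment the tube length equals f_obj + f_eye and |M| = f_obj/f_eye.
So f_obj = 55 f_eye and 55 f_eye + f_eye = 112 cm, giving f_eye = 112/56 = 2.000 cm and f_obj = 110.000 cm.

2.0 cm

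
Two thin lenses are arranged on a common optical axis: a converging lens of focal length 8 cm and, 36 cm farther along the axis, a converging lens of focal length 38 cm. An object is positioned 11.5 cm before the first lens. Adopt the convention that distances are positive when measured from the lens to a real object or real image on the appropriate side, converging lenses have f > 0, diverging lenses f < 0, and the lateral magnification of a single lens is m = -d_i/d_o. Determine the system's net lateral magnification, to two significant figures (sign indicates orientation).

-3.1

Lens 1: 1/d_i1 = 1/f_1 - 1/d_o1 = 1/8 - 1/11.5 = 0.03804 cm^-1, so d_i1 = 26.286 cm.
m_1 = -(26.286)/11.5 = -2.2857.
That image sits 9.714 cm in front of the second lens, so d_o2 = 9.714 cm.
Lens 2: 1/d_i2 = 1/f_2 - 1/d_o2 = 1/38 - 1/(9.714) = -0.07663 cm^-1, so d_i2 = -13.051 cm.
m_2 = -(-13.051)/(9.714) = 1.3434.
The system's lateral magnification is m_1 m_2 = (-2.2857)(1.3434) = -3.0707.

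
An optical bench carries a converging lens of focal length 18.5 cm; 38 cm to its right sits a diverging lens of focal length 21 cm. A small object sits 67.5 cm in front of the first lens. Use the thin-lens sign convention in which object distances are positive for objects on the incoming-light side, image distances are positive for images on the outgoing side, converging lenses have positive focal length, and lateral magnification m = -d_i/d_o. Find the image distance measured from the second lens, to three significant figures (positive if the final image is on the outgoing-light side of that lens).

Lens 1: 1/d_i1 = 1/f_1 - 1/d_o1 = 1/18.5 - 1/67.5 = 0.03924 cm^-1, so d_i1 = 25.485 cm.
That image sits 12.515 cm in front of the second lens, so d_o2 = 12.515 cm.
Lens 2: 1/d_i2 = 1/f_2 - 1/d_o2 = 1/(-21) - 1/(12.515) = -0.12752 cm^-1, so d_i2 = -7.842 cm.

-7.84 cm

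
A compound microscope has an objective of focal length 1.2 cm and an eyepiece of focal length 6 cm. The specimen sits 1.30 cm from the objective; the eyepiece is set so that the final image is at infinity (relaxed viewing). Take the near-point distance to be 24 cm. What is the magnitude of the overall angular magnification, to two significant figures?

48

Objective: 1/d_i = 1/f_obj - 1/d_o = 1/1.2 - 1/1.30 = 0.06410 cm^-1, so d_i = 15.600 cm.
m_obj = -d_i/d_o = -15.600/1.30 = -12.000.
Eyepiece angular magnification (image at infinity): M_eye = D/f_e = 24/6 = 4.000.
Overall M = m_obj x M_eye = (-12.000)(4.000) = -48.00.
|M| = 48.00.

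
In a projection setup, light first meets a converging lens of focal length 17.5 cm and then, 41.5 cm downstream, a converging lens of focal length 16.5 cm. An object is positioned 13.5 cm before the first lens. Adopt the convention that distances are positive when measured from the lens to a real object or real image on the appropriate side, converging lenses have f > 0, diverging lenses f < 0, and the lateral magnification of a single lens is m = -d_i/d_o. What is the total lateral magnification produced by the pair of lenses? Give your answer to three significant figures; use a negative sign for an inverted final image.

-0.859

Applying the thin-lens equation to the first lens, 1/17.5 = 1/13.5 + 1/d_i1, which gives d_i1 = -59.063 cm.
Its lateral magnification is m_1 = -d_i1/d_o1 = -(-59.063)/13.5 = 4.3750.
The intermediate image is virtual, 59.063 cm to the left of lens 1, so d_o2 = L - d_i1 = 41.5 - (-59.063) = 100.562 cm.
Applying the thin-lens equation again with f_2 = 16.5 cm and d_o2 = 100.562 cm gives d_i2 = 19.739 cm.
m_2 = -(19.739)/(100.562) = -0.1963.
The system's lateral magnification is m_1 m_2 = (4.3750)(-0.1963) = -0.8587.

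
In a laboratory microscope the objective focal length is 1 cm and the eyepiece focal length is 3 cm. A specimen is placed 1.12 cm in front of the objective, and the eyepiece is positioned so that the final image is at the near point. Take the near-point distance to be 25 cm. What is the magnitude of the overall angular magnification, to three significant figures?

77.8

Objective: 1/d_i = 1/f_obj - 1/d_o = 1/1 - 1/1.12 = 0.10714 cm^-1, so d_i = 9.333 cm.
m_obj = -d_i/d_o = -9.333/1.12 = -8.333.
Eyepiece angular magnification (image at near point): M_eye = 1 + D/f_e = 1 + 25/3 = 9.333.
Overall M = m_obj x M_eye = (-8.333)(9.333) = -77.78.
|M| = 77.78.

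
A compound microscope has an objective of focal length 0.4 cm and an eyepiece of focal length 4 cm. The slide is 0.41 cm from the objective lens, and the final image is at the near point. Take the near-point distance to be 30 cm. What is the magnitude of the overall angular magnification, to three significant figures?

340

Objective: 1/d_i = 1/f_obj - 1/d_o = 1/0.4 - 1/0.41 = 0.06098 cm^-1, so d_i = 16.400 cm.
m_obj = -d_i/d_o = -16.400/0.41 = -40.000.
Eyepiece angular magnification (image at near point): M_eye = 1 + D/f_e = 1 + 30/4 = 8.500.
Overall M = m_obj x M_eye = (-40.000)(8.500) = -340.00.
|M| = 340.00.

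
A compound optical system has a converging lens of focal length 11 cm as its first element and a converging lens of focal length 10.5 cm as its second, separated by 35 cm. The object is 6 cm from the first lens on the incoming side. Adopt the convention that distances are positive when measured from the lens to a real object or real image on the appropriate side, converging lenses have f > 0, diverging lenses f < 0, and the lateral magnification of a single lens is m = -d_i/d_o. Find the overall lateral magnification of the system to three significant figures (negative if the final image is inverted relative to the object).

Applying the thin-lens equation to the first lens, 1/11 = 1/6 + 1/d_i1, which gives d_i1 = -13.200 cm.
Its lateral magnification is m_1 = -d_i1/d_o1 = -(-13.200)/6 = 2.2000.
The intermediate image is virtual, 13.200 cm to the left of lens 1, so d_o2 = L - d_i1 = 35 - (-13.200) = 48.200 cm.
Applying the thin-lens equation again with f_2 = 10.5 cm and d_o2 = 48.200 cm gives d_i2 = 13.424 cm.
m_2 = -(13.424)/(48.200) = -0.2785.
The system's lateral magnification is m_1 m_2 = (2.2000)(-0.2785) = -0.6127.

-0.613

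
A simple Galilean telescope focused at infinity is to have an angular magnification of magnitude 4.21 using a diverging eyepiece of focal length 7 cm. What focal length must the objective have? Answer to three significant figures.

|M| = f_obj/|f_eye|, so f_obj = |M| x |f_eye| = 4.21 x 7 = 29.470 cm.

29.5 cm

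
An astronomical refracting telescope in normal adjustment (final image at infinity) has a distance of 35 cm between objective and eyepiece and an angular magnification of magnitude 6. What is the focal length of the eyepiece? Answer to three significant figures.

In normal adjustment the tube length equals f_obj + f_eye and |M| = f_obj/f_eye.
So f_obj = 6 f_eye and 6 f_eye + f_eye = 35 cm, giving f_eye = 35/7 = 5.000 cm and f_obj = 30.000 cm.

5.00 cm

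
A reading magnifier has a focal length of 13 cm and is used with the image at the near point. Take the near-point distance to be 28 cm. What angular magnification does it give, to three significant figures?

M = 1 + D/f = 1 + 28/13 = 3.154.

3.15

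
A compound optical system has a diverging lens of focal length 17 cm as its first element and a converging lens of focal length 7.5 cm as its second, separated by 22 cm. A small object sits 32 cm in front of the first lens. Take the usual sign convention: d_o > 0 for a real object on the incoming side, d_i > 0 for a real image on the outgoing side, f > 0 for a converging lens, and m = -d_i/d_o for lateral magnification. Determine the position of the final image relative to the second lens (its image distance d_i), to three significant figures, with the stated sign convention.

9.70 cm

Lens 1: 1/d_i1 = 1/f_1 - 1/d_o1 = 1/(-17) - 1/32 = -0.09007 cm^-1, so d_i1 = -11.102 cm.
With d_i1 < 0 the first image is virtual and lies on the object side; the object distance for lens 2 is d_o2 = 22 - (-11.102) = 33.102 cm.
Lens 2: 1/d_i2 = 1/f_2 - 1/d_o2 = 1/7.5 - 1/(33.102) = 0.10312 cm^-1, so d_i2 = 9.697 cm.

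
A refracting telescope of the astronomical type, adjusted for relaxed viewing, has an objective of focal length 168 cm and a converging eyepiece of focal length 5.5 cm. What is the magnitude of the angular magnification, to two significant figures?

31

|M| = f_obj/|f_eye| = 168/5.5 = 30.545.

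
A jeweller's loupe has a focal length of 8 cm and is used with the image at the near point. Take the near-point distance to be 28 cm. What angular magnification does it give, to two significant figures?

4.5

M = 1 + D/f = 1 + 28/8 = 4.500.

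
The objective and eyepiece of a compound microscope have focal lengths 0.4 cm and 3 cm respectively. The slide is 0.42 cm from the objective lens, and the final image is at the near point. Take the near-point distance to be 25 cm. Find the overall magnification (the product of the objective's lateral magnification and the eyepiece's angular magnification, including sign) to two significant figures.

Objective: 1/d_i = 1/f_obj - 1/d_o = 1/0.4 - 1/0.42 = 0.11905 cm^-1, so d_i = 8.400 cm.
m_obj = -d_i/d_o = -8.400/0.42 = -20.000.
Eyepiece angular magnification (image at near point): M_eye = 1 + D/f_e = 1 + 25/3 = 9.333.
Overall M = m_obj x M_eye = (-20.000)(9.333) = -186.67.

-190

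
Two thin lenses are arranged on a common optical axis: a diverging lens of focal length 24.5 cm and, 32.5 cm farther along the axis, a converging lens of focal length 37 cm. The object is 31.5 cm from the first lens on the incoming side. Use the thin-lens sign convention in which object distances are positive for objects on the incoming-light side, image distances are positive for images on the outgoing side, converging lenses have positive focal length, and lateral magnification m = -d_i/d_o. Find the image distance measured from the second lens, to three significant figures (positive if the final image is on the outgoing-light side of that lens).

185 cm

First lens: d_i1 = 1/(1/(-24.5) - 1/31.5) = -13.781 cm.
With d_i1 < 0 the first image is virtual and lies on the object side; the object distance for lens 2 is d_o2 = 32.5 - (-13.781) = 46.281 cm.
Second lens: d_i2 = 1/(1/37 - 1/(46.281)) = 184.502 cm.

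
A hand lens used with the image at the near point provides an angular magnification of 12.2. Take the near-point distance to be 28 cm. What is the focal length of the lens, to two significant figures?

2.5 cm

For the image at the near point, M = 1 + D/f.
f = D/(M - 1) = 28/(12.2 - 1) = 2.500 cm.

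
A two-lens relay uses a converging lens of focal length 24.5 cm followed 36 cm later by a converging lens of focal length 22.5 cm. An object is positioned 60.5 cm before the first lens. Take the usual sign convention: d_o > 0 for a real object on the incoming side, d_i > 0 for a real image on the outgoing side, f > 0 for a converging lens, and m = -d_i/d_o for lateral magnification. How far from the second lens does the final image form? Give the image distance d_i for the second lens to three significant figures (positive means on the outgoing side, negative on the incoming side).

Lens 1: 1/d_i1 = 1/f_1 - 1/d_o1 = 1/24.5 - 1/60.5 = 0.02429 cm^-1, so d_i1 = 41.174 cm.
Since 41.174 cm > 36 cm, the first image lies past the second lens and serves as a virtual object: d_o2 = L - d_i1 = -5.174 cm.
Lens 2: 1/d_i2 = 1/f_2 - 1/d_o2 = 1/22.5 - 1/(-5.174) = 0.23773 cm^-1, so d_i2 = 4.206 cm.

4.21 cm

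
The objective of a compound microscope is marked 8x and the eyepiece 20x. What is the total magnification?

The overall magnification of a compound microscope is the product of the objective and eyepiece magnifications:
M = M_obj x M_eye = 8 x 20 = 160.

160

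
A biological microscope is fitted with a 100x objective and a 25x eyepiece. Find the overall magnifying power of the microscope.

The overall magnification of a compound microscope is the product of the objective and eyepiece magnifications:
M = M_obj x M_eye = 100 x 25 = 2500.

2500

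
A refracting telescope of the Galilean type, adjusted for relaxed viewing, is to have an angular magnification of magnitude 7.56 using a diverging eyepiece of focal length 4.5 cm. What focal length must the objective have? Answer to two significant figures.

34 cm

|M| = f_obj/|f_eye|, so f_obj = |M| x |f_eye| = 7.56 x 4.5 = 34.020 cm.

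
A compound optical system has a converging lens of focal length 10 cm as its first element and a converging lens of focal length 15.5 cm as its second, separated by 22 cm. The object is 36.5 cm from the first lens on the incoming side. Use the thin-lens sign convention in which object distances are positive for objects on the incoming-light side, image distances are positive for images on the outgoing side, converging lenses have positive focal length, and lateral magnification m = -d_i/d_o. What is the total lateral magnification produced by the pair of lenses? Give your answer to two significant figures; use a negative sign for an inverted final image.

-0.80

Lens 1: 1/d_i1 = 1/f_1 - 1/d_o1 = 1/10 - 1/36.5 = 0.07260 cm^-1, so d_i1 = 13.774 cm.
m_1 = -(13.774)/36.5 = -0.3774.
Object distance for lens 2: d_o2 = 22 - 13.774 = 8.226 cm.
Lens 2: 1/d_i2 = 1/f_2 - 1/d_o2 = 1/15.5 - 1/(8.226) = -0.05704 cm^-1, so d_i2 = -17.530 cm.
m_2 = -(-17.530)/(8.226) = 2.1310.
Total m = m_1 x m_2 = (-0.3774)(2.1310) = -0.8042.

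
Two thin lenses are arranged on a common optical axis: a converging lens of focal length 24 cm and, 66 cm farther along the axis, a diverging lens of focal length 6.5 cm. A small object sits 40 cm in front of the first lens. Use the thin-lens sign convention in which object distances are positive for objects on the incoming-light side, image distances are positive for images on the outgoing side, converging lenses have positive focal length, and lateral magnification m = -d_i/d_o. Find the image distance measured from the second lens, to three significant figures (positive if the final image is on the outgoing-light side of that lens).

Lens 1: 1/d_i1 = 1/f_1 - 1/d_o1 = 1/24 - 1/40 = 0.01667 cm^-1, so d_i1 = 60.000 cm.
Object distance for lens 2: d_o2 = 66 - 60.000 = 6.000 cm.
Lens 2: 1/d_i2 = 1/f_2 - 1/d_o2 = 1/(-6.5) - 1/(6.000) = -0.32051 cm^-1, so d_i2 = -3.120 cm.

-3.12 cm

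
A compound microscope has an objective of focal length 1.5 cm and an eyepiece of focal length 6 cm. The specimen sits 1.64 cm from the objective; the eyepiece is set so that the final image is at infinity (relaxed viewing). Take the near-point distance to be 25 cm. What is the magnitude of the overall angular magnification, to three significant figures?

44.6

Objective: 1/d_i = 1/f_obj - 1/d_o = 1/1.5 - 1/1.64 = 0.05691 cm^-1, so d_i = 17.571 cm.
m_obj = -d_i/d_o = -17.571/1.64 = -10.714.
Eyepiece angular magnification (image at infinity): M_eye = D/f_e = 25/6 = 4.167.
Overall M = m_obj x M_eye = (-10.714)(4.167) = -44.64.
|M| = 44.64.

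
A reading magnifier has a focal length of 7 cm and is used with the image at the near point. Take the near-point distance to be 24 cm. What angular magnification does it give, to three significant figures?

M = 1 + D/f = 1 + 24/7 = 4.429.

4.43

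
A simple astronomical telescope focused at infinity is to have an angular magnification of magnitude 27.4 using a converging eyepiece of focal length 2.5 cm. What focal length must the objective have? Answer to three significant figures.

68.5 cm

|M| = f_obj/|f_eye|, so f_obj = |M| x |f_eye| = 27.4 x 2.5 = 68.500 cm.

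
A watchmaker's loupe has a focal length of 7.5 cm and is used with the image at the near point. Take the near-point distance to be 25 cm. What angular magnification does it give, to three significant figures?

4.33

M = 1 + D/f = 1 + 25/7.5 = 4.333.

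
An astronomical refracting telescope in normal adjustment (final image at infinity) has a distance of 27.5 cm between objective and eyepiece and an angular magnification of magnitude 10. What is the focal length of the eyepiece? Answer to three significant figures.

2.50 cm

In normal adjustment the tube length equals f_obj + f_eye and |M| = f_obj/f_eye.
So f_obj = 10 f_eye and 10 f_eye + f_eye = 27.5 cm, giving f_eye = 27.5/11 = 2.500 cm and f_obj = 25.000 cm.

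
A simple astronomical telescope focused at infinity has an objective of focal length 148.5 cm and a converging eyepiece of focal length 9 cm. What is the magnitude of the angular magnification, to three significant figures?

|M| = f_obj/|f_eye| = 148.5/9 = 16.500.

16.5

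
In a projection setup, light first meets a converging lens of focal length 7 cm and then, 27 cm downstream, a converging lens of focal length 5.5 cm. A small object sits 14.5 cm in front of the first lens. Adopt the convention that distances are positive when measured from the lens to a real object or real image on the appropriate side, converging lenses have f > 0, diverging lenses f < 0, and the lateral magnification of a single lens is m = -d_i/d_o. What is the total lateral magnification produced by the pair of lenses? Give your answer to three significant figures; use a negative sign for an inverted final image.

0.644

Lens 1: 1/d_i1 = 1/f_1 - 1/d_o1 = 1/7 - 1/14.5 = 0.07389 cm^-1, so d_i1 = 13.533 cm.
m_1 = -(13.533)/14.5 = -0.9333.
That image sits 13.467 cm in front of the second lens, so d_o2 = 13.467 cm.
Lens 2: 1/d_i2 = 1/f_2 - 1/d_o2 = 1/5.5 - 1/(13.467) = 0.10756 cm^-1, so d_i2 = 9.297 cm.
m_2 = -(9.297)/(13.467) = -0.6904.
Total m = m_1 x m_2 = (-0.9333)(-0.6904) = 0.6444.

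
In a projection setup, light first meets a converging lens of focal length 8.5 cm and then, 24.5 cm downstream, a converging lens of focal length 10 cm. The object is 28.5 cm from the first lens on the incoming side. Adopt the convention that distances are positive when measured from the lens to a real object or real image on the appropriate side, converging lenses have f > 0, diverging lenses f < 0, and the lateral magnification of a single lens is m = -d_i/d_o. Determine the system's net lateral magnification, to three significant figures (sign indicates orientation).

Applying the thin-lens equation to the first lens, 1/8.5 = 1/28.5 + 1/d_i1, which gives d_i1 = 12.113 cm.
Its lateral magnification is m_1 = -d_i1/d_o1 = -(12.113)/28.5 = -0.4250.
The intermediate image is 12.113 cm to the right of lens 1, so d_o2 = L - d_i1 = 24.5 - 12.113 = 12.387 cm.
Applying the thin-lens equation again with f_2 = 10 cm and d_o2 = 12.387 cm gives d_i2 = 51.885 cm.
m_2 = -(51.885)/(12.387) = -4.1885.
Total m = m_1 x m_2 = (-0.4250)(-4.1885) = 1.7801.

1.78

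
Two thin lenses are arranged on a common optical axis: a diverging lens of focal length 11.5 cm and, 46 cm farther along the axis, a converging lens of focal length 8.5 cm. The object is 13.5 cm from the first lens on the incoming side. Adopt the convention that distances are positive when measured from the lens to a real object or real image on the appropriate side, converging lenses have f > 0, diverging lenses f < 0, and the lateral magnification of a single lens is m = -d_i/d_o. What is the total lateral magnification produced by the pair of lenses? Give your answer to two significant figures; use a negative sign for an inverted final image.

Applying the thin-lens equation to the first lens, 1/(-11.5) = 1/13.5 + 1/d_i1, which gives d_i1 = -6.210 cm.
Its lateral magnification is m_1 = -d_i1/d_o1 = -(-6.210)/13.5 = 0.4600.
With d_i1 < 0 the first image is virtual and lies on the object side; the object distance for lens 2 is d_o2 = 46 - (-6.210) = 52.210 cm.
Applying the thin-lens equation again with f_2 = 8.5 cm and d_o2 = 52.210 cm gives d_i2 = 10.153 cm.
m_2 = -(10.153)/(52.210) = -0.1945.
Total m = m_1 x m_2 = (0.4600)(-0.1945) = -0.0895.

-0.089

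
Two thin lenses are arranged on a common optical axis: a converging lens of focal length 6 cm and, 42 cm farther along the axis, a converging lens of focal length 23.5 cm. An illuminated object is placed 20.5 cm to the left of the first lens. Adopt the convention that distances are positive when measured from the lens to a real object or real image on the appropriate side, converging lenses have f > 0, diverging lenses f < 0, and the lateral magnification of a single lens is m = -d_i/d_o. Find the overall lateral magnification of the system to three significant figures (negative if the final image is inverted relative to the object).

Lens 1: 1/d_i1 = 1/f_1 - 1/d_o1 = 1/6 - 1/20.5 = 0.11789 cm^-1, so d_i1 = 8.483 cm.
m_1 = -(8.483)/20.5 = -0.4138.
That image sits 33.517 cm in front of the second lens, so d_o2 = 33.517 cm.
Lens 2: 1/d_i2 = 1/f_2 - 1/d_o2 = 1/23.5 - 1/(33.517) = 0.01272 cm^-1, so d_i2 = 78.630 cm.
m_2 = -(78.630)/(33.517) = -2.3460.
Overall magnification: m = m_1 m_2 = 0.9707.

0.971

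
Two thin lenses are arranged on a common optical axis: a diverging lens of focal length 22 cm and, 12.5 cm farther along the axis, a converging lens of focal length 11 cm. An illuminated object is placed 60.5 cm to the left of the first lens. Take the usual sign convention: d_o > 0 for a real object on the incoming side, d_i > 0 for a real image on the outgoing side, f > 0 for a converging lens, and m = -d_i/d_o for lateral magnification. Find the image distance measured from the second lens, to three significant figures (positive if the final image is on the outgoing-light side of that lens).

First lens: d_i1 = 1/(1/(-22) - 1/60.5) = -16.133 cm.
The intermediate image is virtual, 16.133 cm to the left of lens 1, so d_o2 = L - d_i1 = 12.5 - (-16.133) = 28.633 cm.
Second lens: d_i2 = 1/(1/11 - 1/(28.633)) = 17.862 cm.

17.9 cm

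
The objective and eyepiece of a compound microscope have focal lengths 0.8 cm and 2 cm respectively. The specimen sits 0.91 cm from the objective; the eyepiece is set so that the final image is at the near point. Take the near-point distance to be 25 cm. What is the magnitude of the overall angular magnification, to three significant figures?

Objective: 1/d_i = 1/f_obj - 1/d_o = 1/0.8 - 1/0.91 = 0.15110 cm^-1, so d_i = 6.618 cm.
m_obj = -d_i/d_o = -6.618/0.91 = -7.273.
Eyepiece angular magnification (image at near point): M_eye = 1 + D/f_e = 1 + 25/2 = 13.500.
Overall M = m_obj x M_eye = (-7.273)(13.500) = -98.18.
|M| = 98.18.

98.2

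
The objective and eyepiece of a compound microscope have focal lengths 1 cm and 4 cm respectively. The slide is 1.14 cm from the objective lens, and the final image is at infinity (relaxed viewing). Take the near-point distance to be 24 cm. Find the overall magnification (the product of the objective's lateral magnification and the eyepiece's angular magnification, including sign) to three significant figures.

Objective: 1/d_i = 1/f_obj - 1/d_o = 1/1 - 1/1.14 = 0.12281 cm^-1, so d_i = 8.143 cm.
m_obj = -d_i/d_o = -8.143/1.14 = -7.143.
Eyepiece angular magnification (image at infinity): M_eye = D/f_e = 24/4 = 6.000.
Overall M = m_obj x M_eye = (-7.143)(6.000) = -42.86.

-42.9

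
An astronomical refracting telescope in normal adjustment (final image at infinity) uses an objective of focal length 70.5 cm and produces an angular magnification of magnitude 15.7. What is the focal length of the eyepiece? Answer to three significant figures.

|M| = f_obj/f_eye, so f_eye = f_obj/|M| = 70.5/15.7 = 4.490 cm.

4.49 cm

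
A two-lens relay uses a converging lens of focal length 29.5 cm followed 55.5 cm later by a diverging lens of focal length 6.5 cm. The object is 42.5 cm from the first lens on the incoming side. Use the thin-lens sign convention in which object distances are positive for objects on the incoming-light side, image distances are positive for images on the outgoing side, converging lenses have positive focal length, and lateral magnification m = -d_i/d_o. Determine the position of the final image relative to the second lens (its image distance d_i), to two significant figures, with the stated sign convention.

Lens 1: 1/d_i1 = 1/f_1 - 1/d_o1 = 1/29.5 - 1/42.5 = 0.01037 cm^-1, so d_i1 = 96.442 cm.
This image would form 96.442 cm past lens 1, i.e. 40.942 cm beyond lens 2, so it is a virtual object for lens 2: d_o2 = 55.5 - 96.442 = -40.942 cm.
Lens 2: 1/d_i2 = 1/f_2 - 1/d_o2 = 1/(-6.5) - 1/(-40.942) = -0.12942 cm^-1, so d_i2 = -7.727 cm.

-7.7 cm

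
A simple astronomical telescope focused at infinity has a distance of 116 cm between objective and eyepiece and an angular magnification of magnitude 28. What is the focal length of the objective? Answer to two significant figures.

In normal adjustment the tube length equals f_obj + f_eye and |M| = f_obj/f_eye.
So f_obj = 28 f_eye and 28 f_eye + f_eye = 116 cm, giving f_eye = 116/29 = 4.000 cm and f_obj = 112.000 cm.

110 cm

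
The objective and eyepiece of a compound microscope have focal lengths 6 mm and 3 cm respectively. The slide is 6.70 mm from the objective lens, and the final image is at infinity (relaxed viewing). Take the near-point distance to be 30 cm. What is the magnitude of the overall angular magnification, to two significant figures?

Convert to cm: f_obj = 6 mm = 0.6 cm; d_o = 6.70 mm = 0.67 cm.
Objective: 1/d_i = 1/f_obj - 1/d_o = 1/0.6 - 1/0.67 = 0.17413 cm^-1, so d_i = 5.743 cm.
m_obj = -d_i/d_o = -5.743/0.67 = -8.571.
Eyepiece angular magnification (image at infinity): M_eye = D/f_e = 30/3 = 10.000.
Overall M = m_obj x M_eye = (-8.571)(10.000) = -85.71.
|M| = 85.71.

86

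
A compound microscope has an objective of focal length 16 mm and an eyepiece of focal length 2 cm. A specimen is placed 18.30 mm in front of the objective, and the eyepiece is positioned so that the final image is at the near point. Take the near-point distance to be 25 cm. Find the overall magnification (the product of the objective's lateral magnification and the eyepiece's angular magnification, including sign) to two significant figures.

Convert to cm: f_obj = 16 mm = 1.6 cm; d_o = 18.30 mm = 1.83 cm.
Objective: 1/d_i = 1/f_obj - 1/d_o = 1/1.6 - 1/1.83 = 0.07855 cm^-1, so d_i = 12.730 cm.
m_obj = -d_i/d_o = -12.730/1.83 = -6.957.
Eyepiece angular magnification (image at near point): M_eye = 1 + D/f_e = 1 + 25/2 = 13.500.
Overall M = m_obj x M_eye = (-6.957)(13.500) = -93.91.

-94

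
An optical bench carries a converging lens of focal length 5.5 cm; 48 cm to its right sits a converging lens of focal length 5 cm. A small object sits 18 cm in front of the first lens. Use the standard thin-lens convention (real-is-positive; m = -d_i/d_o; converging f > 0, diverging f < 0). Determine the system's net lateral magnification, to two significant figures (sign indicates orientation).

0.063

Lens 1: 1/d_i1 = 1/f_1 - 1/d_o1 = 1/5.5 - 1/18 = 0.12626 cm^-1, so d_i1 = 7.920 cm.
m_1 = -(7.920)/18 = -0.4400.
Object distance for lens 2: d_o2 = 48 - 7.920 = 40.080 cm.
Lens 2: 1/d_i2 = 1/f_2 - 1/d_o2 = 1/5 - 1/(40.080) = 0.17505 cm^-1, so d_i2 = 5.713 cm.
m_2 = -(5.713)/(40.080) = -0.1425.
Overall magnification: m = m_1 m_2 = 0.0627.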